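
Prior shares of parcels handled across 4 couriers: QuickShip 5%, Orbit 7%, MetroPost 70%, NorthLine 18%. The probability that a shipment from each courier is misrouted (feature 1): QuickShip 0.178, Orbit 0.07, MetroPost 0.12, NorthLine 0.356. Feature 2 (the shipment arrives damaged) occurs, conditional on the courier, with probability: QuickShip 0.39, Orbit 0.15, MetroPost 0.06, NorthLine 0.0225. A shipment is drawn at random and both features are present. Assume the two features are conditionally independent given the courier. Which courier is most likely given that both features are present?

Prior × likelihood for each hypothesis:
  QuickShip: 0.05 × 0.178 × 0.39 = 0.003471
  Orbit: 0.07 × 0.07 × 0.15 = 0.000735
  MetroPost: 0.7 × 0.12 × 0.06 = 0.00504
  NorthLine: 0.18 × 0.356 × 0.0225 = 0.0014418
Sum = 0.0106878.
Largest term belongs to MetroPost, so MetroPost is most probable.

MetroPost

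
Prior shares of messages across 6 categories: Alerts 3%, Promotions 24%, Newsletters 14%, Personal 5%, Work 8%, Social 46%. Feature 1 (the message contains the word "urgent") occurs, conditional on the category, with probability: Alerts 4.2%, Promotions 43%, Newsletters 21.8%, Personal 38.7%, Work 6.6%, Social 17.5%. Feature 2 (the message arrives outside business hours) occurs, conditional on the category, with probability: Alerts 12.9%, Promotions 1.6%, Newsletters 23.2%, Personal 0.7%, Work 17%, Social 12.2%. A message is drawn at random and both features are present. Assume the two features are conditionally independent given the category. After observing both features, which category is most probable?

Social

Unnormalized posteriors (prior × likelihood):
  Alerts: 0.03 × 0.042 × 0.129 = 0.00016254
  Promotions: 0.24 × 0.43 × 0.016 = 0.0016512
  Newsletters: 0.14 × 0.218 × 0.232 = 0.00708064
  Personal: 0.05 × 0.387 × 0.007 = 0.00013545
  Work: 0.08 × 0.066 × 0.17 = 0.0008976
  Social: 0.46 × 0.175 × 0.122 = 0.009821
Normalizing constant = 0.01974843.
Largest term belongs to Social, so Social is most probable.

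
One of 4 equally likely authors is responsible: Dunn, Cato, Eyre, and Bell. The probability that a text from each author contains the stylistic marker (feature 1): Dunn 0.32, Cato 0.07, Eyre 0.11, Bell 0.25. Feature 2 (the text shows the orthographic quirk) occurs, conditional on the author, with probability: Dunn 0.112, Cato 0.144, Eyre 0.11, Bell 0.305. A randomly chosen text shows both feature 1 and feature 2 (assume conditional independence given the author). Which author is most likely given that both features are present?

Since the prior is uniform, the posterior is proportional to the likelihood:
  Dunn: 0.32 × 0.112 = 0.03584
  Cato: 0.07 × 0.144 = 0.01008
  Eyre: 0.11 × 0.11 = 0.0121
  Bell: 0.25 × 0.305 = 0.07625
Total = 0.13427.
Largest term belongs to Bell, so Bell is most probable.

Bell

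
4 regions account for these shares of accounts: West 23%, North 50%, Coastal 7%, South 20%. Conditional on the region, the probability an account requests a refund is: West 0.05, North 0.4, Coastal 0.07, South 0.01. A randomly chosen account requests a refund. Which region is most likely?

North

Compute prior × likelihood for every hypothesis:
  West: 0.23 × 0.05 = 0.0115
  North: 0.5 × 0.4 = 0.2
  Coastal: 0.07 × 0.07 = 0.0049
  South: 0.2 × 0.01 = 0.002
Normalizing constant = 0.2184.
Largest term belongs to North, so North is most probable.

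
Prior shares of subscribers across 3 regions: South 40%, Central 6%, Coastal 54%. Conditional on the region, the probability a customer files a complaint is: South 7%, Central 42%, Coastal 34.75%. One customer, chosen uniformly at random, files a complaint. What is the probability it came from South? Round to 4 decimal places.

0.1163

Compute prior × likelihood for every hypothesis:
  South: 0.4 × 0.07 = 0.028
  Central: 0.06 × 0.42 = 0.0252
  Coastal: 0.54 × 0.3475 = 0.18765
Sum = 0.24085.
P(South | evidence) = 0.028 / 0.24085 ≈ 0.1163.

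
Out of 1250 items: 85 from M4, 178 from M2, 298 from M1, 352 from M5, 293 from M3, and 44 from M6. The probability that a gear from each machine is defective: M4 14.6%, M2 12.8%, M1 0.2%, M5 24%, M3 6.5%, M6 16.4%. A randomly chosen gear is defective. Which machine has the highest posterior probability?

Prior × likelihood for each hypothesis:
  M4: 0.068 × 0.146 = 0.009928
  M2: 0.1424 × 0.128 = 0.0182272
  M1: 0.2384 × 0.002 = 0.0004768
  M5: 0.2816 × 0.24 = 0.067584
  M3: 0.2344 × 0.065 = 0.015236
  M6: 0.0352 × 0.164 = 0.0057728
Normalizing constant = 0.1172248.
Largest term belongs to M5, so M5 is most probable.

M5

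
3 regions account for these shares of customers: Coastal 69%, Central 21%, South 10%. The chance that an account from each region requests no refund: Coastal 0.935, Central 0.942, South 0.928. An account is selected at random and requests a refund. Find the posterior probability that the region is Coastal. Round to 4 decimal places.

Taking complements, P(refund | each) = Coastal 0.065, Central 0.058, South 0.072.
By Bayes' rule, posterior ∝ prior × likelihood:
  Coastal: 0.69 × 0.065 = 0.04485
  Central: 0.21 × 0.058 = 0.01218
  South: 0.1 × 0.072 = 0.0072
Normalizing constant = 0.06423.
P(Coastal | evidence) = 0.04485 / 0.06423 ≈ 0.6983.

0.6983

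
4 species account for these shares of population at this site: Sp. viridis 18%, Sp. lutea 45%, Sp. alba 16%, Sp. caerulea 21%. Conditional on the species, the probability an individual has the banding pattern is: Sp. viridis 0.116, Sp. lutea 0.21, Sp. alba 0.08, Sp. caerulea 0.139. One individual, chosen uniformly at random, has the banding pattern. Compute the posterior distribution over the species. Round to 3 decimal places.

Compute prior × likelihood for every hypothesis:
  Sp. viridis: 0.18 × 0.116 = 0.02088
  Sp. lutea: 0.45 × 0.21 = 0.0945
  Sp. alba: 0.16 × 0.08 = 0.0128
  Sp. caerulea: 0.21 × 0.139 = 0.02919
Normalizing constant = 0.15737.
P(Sp. viridis | banded) = 0.02088/0.15737 ≈ 0.133
P(Sp. lutea | banded) = 0.0945/0.15737 ≈ 0.600
P(Sp. alba | banded) = 0.0128/0.15737 ≈ 0.081
P(Sp. caerulea | banded) = 0.02919/0.15737 ≈ 0.185
(Check: 0.133+0.600+0.081+0.185 = 0.999.)

Sp. viridis 0.133, Sp. lutea 0.600, Sp. alba 0.081, Sp. caerulea 0.185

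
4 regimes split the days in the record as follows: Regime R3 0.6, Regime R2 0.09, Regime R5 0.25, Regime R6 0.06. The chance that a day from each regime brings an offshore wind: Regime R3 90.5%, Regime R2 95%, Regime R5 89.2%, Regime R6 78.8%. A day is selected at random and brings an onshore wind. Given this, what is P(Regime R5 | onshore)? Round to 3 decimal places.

0.267

Taking complements, P(onshore | each) = Regime R3 0.095, Regime R2 0.05, Regime R5 0.108, Regime R6 0.212.
By Bayes' rule, posterior ∝ prior × likelihood:
  Regime R3: 0.6 × 0.095 = 0.057
  Regime R2: 0.09 × 0.05 = 0.0045
  Regime R5: 0.25 × 0.108 = 0.027
  Regime R6: 0.06 × 0.212 = 0.01272
Total = 0.10122.
P(Regime R5 | evidence) = 0.027 / 0.10122 ≈ 0.267.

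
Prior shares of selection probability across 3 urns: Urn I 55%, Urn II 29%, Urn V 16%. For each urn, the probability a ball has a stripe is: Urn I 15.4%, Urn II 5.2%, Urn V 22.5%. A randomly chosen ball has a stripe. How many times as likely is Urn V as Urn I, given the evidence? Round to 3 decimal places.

Prior × likelihood for each hypothesis:
  Urn I: 0.55 × 0.154 = 0.0847
  Urn II: 0.29 × 0.052 = 0.01508
  Urn V: 0.16 × 0.225 = 0.036
Normalizing constant = 0.13578.
The ratio is 0.036 / 0.0847 (the normalizer cancels) = 0.425.

0.425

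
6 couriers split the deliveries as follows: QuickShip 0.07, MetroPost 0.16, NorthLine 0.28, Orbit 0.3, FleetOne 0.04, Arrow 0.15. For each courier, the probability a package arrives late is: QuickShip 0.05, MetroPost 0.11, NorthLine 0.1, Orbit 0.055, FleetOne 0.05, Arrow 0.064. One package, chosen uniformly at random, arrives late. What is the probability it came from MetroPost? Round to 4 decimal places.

Prior × likelihood for each hypothesis:
  QuickShip: 0.07 × 0.05 = 0.0035
  MetroPost: 0.16 × 0.11 = 0.0176
  NorthLine: 0.28 × 0.1 = 0.028
  Orbit: 0.3 × 0.055 = 0.0165
  FleetOne: 0.04 × 0.05 = 0.002
  Arrow: 0.15 × 0.064 = 0.0096
Total = 0.0772.
P(MetroPost | evidence) = 0.0176 / 0.0772 ≈ 0.2280.

0.2280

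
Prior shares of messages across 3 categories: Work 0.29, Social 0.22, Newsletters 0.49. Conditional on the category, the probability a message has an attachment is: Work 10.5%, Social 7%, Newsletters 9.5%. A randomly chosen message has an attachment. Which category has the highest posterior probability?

Newsletters

Compute prior × likelihood for every hypothesis:
  Work: 0.29 × 0.105 = 0.03045
  Social: 0.22 × 0.07 = 0.0154
  Newsletters: 0.49 × 0.095 = 0.04655
Total = 0.0924.
Largest term belongs to Newsletters, so Newsletters is most probable.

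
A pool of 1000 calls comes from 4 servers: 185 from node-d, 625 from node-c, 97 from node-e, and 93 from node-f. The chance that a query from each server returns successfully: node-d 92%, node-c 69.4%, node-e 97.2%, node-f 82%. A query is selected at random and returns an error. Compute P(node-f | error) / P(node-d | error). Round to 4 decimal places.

1.1311

Taking complements, P(error | each) = node-d 0.08, node-c 0.306, node-e 0.028, node-f 0.18.
Prior × likelihood for each hypothesis:
  node-d: 0.185 × 0.08 = 0.0148
  node-c: 0.625 × 0.306 = 0.19125
  node-e: 0.097 × 0.028 = 0.002716
  node-f: 0.093 × 0.18 = 0.01674
Sum = 0.225506.
The ratio is 0.01674 / 0.0148 (the normalizer cancels) = 1.1311.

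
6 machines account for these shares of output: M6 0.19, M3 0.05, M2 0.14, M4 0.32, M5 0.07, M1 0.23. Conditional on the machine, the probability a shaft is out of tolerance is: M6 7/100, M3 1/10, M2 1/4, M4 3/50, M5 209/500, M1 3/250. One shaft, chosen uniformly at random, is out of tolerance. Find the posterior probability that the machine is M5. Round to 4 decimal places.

0.2799

By Bayes' rule, posterior ∝ prior × likelihood:
  M6: 0.19 × 0.07 = 0.0133
  M3: 0.05 × 0.1 = 0.005
  M2: 0.14 × 0.25 = 0.035
  M4: 0.32 × 0.06 = 0.0192
  M5: 0.07 × 0.418 = 0.02926
  M1: 0.23 × 0.012 = 0.00276
Sum = 0.10452.
P(M5 | evidence) = 0.02926 / 0.10452 ≈ 0.2799.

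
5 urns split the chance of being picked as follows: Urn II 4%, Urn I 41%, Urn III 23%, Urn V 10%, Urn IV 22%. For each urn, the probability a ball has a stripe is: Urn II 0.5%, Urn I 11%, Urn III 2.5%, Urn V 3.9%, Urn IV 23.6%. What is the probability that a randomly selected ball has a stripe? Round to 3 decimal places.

0.107

Prior × likelihood for each hypothesis:
  Urn II: 0.04 × 0.005 = 0.0002
  Urn I: 0.41 × 0.11 = 0.0451
  Urn III: 0.23 × 0.025 = 0.00575
  Urn V: 0.1 × 0.039 = 0.0039
  Urn IV: 0.22 × 0.236 = 0.05192
P(striped) = 0.0002 + 0.0451 + 0.00575 + 0.0039 + 0.05192 = 0.10687 → 0.107.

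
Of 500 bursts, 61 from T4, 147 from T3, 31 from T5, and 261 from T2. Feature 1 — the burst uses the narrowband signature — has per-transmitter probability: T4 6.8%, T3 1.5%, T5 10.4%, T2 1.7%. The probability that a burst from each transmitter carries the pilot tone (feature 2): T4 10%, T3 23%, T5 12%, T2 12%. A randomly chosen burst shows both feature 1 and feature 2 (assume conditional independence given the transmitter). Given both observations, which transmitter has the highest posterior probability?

By Bayes' rule, posterior ∝ prior × likelihood:
  T4: 0.122 × 0.068 × 0.1 = 0.0008296
  T3: 0.294 × 0.015 × 0.23 = 0.0010143
  T5: 0.062 × 0.104 × 0.12 = 0.00077376
  T2: 0.522 × 0.017 × 0.12 = 0.00106488
Normalizing constant = 0.00368254.
Largest term belongs to T2, so T2 is most probable.

T2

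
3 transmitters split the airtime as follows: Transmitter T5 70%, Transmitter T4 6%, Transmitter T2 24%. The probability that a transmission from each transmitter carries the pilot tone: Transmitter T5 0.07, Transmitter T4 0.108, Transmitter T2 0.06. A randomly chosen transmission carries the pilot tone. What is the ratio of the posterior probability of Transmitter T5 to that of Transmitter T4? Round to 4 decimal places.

Compute prior × likelihood for every hypothesis:
  Transmitter T5: 0.7 × 0.07 = 0.049
  Transmitter T4: 0.06 × 0.108 = 0.00648
  Transmitter T2: 0.24 × 0.06 = 0.0144
Normalizing constant = 0.06988.
The ratio is 0.049 / 0.00648 (the normalizer cancels) = 7.5617.

7.5617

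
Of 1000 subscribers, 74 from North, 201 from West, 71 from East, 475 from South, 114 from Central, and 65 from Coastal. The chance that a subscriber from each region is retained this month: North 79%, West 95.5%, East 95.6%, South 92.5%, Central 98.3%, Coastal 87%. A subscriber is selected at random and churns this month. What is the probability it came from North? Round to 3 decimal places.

0.211

Taking complements, P(churn | each) = North 0.21, West 0.045, East 0.044, South 0.075, Central 0.017, Coastal 0.13.
Compute prior × likelihood for every hypothesis:
  North: 0.074 × 0.21 = 0.01554
  West: 0.201 × 0.045 = 0.009045
  East: 0.071 × 0.044 = 0.003124
  South: 0.475 × 0.075 = 0.035625
  Central: 0.114 × 0.017 = 0.001938
  Coastal: 0.065 × 0.13 = 0.00845
Total = 0.073722.
P(North | evidence) = 0.01554 / 0.073722 ≈ 0.211.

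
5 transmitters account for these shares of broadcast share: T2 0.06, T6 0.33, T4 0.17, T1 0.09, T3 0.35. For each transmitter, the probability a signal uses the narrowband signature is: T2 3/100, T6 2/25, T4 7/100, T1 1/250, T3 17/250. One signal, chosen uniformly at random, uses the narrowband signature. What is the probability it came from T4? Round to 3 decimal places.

Unnormalized posteriors (prior × likelihood):
  T2: 0.06 × 0.03 = 0.0018
  T6: 0.33 × 0.08 = 0.0264
  T4: 0.17 × 0.07 = 0.0119
  T1: 0.09 × 0.004 = 0.00036
  T3: 0.35 × 0.068 = 0.0238
Total = 0.06426.
P(T4 | evidence) = 0.0119 / 0.06426 ≈ 0.185.

0.185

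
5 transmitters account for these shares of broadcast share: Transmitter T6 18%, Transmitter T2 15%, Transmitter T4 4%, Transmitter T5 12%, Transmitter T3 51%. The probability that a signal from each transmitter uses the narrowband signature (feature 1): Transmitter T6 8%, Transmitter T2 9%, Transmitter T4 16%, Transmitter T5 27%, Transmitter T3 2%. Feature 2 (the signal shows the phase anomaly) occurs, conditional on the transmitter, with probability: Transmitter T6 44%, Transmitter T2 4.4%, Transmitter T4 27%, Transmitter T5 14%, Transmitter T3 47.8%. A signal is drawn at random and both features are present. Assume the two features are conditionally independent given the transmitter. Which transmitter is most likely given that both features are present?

Unnormalized posteriors (prior × likelihood):
  Transmitter T6: 0.18 × 0.08 × 0.44 = 0.006336
  Transmitter T2: 0.15 × 0.09 × 0.044 = 0.000594
  Transmitter T4: 0.04 × 0.16 × 0.27 = 0.001728
  Transmitter T5: 0.12 × 0.27 × 0.14 = 0.004536
  Transmitter T3: 0.51 × 0.02 × 0.478 = 0.0048756
Normalizing constant = 0.0180696.
Largest term belongs to Transmitter T6, so Transmitter T6 is most probable.

Transmitter T6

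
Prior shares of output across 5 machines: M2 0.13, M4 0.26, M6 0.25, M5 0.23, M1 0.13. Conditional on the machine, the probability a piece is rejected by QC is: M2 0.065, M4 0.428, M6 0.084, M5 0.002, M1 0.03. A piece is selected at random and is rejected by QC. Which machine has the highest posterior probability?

Unnormalized posteriors (prior × likelihood):
  M2: 0.13 × 0.065 = 0.00845
  M4: 0.26 × 0.428 = 0.11128
  M6: 0.25 × 0.084 = 0.021
  M5: 0.23 × 0.002 = 0.00046
  M1: 0.13 × 0.03 = 0.0039
Normalizing constant = 0.14509.
Largest term belongs to M4, so M4 is most probable.

M4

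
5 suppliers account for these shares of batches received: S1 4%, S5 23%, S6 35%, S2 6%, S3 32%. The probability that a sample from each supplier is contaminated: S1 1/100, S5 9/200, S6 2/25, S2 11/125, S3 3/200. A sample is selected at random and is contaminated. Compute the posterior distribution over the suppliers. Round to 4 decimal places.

S1 0.0082, S5 0.2120, S6 0.5734, S2 0.1081, S3 0.0983

By Bayes' rule, posterior ∝ prior × likelihood:
  S1: 0.04 × 0.01 = 0.0004
  S5: 0.23 × 0.045 = 0.01035
  S6: 0.35 × 0.08 = 0.028
  S2: 0.06 × 0.088 = 0.00528
  S3: 0.32 × 0.015 = 0.0048
Sum = 0.04883.
P(S1 | contaminated) = 0.0004/0.04883 ≈ 0.0082
P(S5 | contaminated) = 0.01035/0.04883 ≈ 0.2120
P(S6 | contaminated) = 0.028/0.04883 ≈ 0.5734
P(S2 | contaminated) = 0.00528/0.04883 ≈ 0.1081
P(S3 | contaminated) = 0.0048/0.04883 ≈ 0.0983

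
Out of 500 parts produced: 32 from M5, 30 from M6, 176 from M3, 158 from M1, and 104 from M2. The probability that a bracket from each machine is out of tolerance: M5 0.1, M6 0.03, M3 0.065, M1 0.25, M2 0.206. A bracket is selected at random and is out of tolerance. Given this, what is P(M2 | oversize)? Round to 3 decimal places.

Unnormalized posteriors (prior × likelihood):
  M5: 0.064 × 0.1 = 0.0064
  M6: 0.06 × 0.03 = 0.0018
  M3: 0.352 × 0.065 = 0.02288
  M1: 0.316 × 0.25 = 0.079
  M2: 0.208 × 0.206 = 0.042848
Total = 0.152928.
P(M2 | evidence) = 0.042848 / 0.152928 ≈ 0.280.

0.280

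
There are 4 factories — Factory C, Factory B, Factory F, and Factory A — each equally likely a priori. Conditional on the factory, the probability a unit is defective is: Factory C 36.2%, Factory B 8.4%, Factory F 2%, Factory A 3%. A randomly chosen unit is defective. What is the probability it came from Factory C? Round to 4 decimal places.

0.7298

Since the prior is uniform, the posterior is proportional to the likelihood:
  Factory C: 0.362
  Factory B: 0.084
  Factory F: 0.02
  Factory A: 0.03
Total = 0.496.
P(Factory C | evidence) = 0.362 / 0.496 ≈ 0.7298.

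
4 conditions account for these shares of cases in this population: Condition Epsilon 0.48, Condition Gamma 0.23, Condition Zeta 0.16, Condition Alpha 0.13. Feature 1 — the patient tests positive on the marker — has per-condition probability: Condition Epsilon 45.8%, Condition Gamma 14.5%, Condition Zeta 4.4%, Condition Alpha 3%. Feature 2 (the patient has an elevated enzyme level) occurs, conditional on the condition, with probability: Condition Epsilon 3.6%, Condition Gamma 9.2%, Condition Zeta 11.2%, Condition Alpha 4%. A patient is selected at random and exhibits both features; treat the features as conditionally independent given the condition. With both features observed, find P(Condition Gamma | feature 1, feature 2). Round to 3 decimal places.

0.257

Prior × likelihood for each hypothesis:
  Condition Epsilon: 0.48 × 0.458 × 0.036 = 0.00791424
  Condition Gamma: 0.23 × 0.145 × 0.092 = 0.0030682
  Condition Zeta: 0.16 × 0.044 × 0.112 = 0.00078848
  Condition Alpha: 0.13 × 0.03 × 0.04 = 0.000156
Total = 0.01192692.
P(Condition Gamma | evidence) = 0.0030682 / 0.01192692 ≈ 0.257.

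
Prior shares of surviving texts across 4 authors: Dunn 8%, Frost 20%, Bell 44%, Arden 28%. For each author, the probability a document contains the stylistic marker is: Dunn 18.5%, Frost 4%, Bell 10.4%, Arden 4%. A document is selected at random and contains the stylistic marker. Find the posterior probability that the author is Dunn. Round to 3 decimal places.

0.186

By Bayes' rule, posterior ∝ prior × likelihood:
  Dunn: 0.08 × 0.185 = 0.0148
  Frost: 0.2 × 0.04 = 0.008
  Bell: 0.44 × 0.104 = 0.04576
  Arden: 0.28 × 0.04 = 0.0112
Sum = 0.07976.
P(Dunn | evidence) = 0.0148 / 0.07976 ≈ 0.186.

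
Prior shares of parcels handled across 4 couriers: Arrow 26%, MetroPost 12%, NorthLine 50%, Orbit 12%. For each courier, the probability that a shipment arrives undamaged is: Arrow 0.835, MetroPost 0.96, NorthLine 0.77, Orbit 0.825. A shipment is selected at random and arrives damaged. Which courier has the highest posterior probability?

NorthLine

Taking complements, P(damaged | each) = Arrow 0.165, MetroPost 0.04, NorthLine 0.23, Orbit 0.175.
Compute prior × likelihood for every hypothesis:
  Arrow: 0.26 × 0.165 = 0.0429
  MetroPost: 0.12 × 0.04 = 0.0048
  NorthLine: 0.5 × 0.23 = 0.115
  Orbit: 0.12 × 0.175 = 0.021
Sum = 0.1837.
Largest term belongs to NorthLine, so NorthLine is most probable.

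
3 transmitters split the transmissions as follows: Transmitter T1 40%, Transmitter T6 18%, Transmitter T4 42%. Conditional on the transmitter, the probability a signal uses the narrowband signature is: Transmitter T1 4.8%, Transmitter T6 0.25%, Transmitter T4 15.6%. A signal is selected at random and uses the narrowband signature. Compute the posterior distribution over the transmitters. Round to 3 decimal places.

Transmitter T1 0.225, Transmitter T6 0.005, Transmitter T4 0.769

By Bayes' rule, posterior ∝ prior × likelihood:
  Transmitter T1: 0.4 × 0.048 = 0.0192
  Transmitter T6: 0.18 × 0.0025 = 0.00045
  Transmitter T4: 0.42 × 0.156 = 0.06552
Total = 0.08517.
P(Transmitter T1 | narrowband) = 0.0192/0.08517 ≈ 0.225
P(Transmitter T6 | narrowband) = 0.00045/0.08517 ≈ 0.005
P(Transmitter T4 | narrowband) = 0.06552/0.08517 ≈ 0.769
(Check: 0.225+0.005+0.769 = 0.999.)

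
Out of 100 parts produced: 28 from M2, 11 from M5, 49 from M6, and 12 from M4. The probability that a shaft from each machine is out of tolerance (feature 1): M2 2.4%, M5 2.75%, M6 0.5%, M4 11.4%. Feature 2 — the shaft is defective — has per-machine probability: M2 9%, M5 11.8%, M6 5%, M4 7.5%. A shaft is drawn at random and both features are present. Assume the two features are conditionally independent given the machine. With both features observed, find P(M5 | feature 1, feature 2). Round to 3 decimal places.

0.169

By Bayes' rule, posterior ∝ prior × likelihood:
  M2: 0.28 × 0.024 × 0.09 = 0.0006048
  M5: 0.11 × 0.0275 × 0.118 = 0.00035695
  M6: 0.49 × 0.005 × 0.05 = 0.0001225
  M4: 0.12 × 0.114 × 0.075 = 0.001026
Normalizing constant = 0.00211025.
P(M5 | evidence) = 0.00035695 / 0.00211025 ≈ 0.169.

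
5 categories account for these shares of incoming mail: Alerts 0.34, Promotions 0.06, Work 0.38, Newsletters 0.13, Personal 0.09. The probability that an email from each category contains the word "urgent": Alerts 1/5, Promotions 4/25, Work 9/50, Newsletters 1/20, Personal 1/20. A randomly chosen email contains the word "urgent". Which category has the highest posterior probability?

Unnormalized posteriors (prior × likelihood):
  Alerts: 0.34 × 0.2 = 0.068
  Promotions: 0.06 × 0.16 = 0.0096
  Work: 0.38 × 0.18 = 0.0684
  Newsletters: 0.13 × 0.05 = 0.0065
  Personal: 0.09 × 0.05 = 0.0045
Normalizing constant = 0.157.
Largest term belongs to Work, so Work is most probable.

Work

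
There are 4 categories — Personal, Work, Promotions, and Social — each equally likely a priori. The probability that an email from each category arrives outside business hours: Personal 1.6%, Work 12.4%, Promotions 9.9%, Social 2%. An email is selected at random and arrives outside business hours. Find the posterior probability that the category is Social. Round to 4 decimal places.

0.0772

With a uniform prior (1/4 each), posterior ∝ likelihood:
  Personal: 0.016
  Work: 0.124
  Promotions: 0.099
  Social: 0.02
Sum = 0.259.
P(Social | evidence) = 0.02 / 0.259 ≈ 0.0772.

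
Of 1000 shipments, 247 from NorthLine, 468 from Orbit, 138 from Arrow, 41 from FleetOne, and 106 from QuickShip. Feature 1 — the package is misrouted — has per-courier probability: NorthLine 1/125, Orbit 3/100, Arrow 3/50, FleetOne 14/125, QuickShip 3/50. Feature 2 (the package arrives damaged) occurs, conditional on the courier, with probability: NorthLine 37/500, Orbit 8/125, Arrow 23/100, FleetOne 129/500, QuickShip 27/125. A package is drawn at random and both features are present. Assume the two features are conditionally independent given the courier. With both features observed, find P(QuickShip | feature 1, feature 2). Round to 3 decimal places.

Unnormalized posteriors (prior × likelihood):
  NorthLine: 0.247 × 0.008 × 0.074 = 0.000146224
  Orbit: 0.468 × 0.03 × 0.064 = 0.00089856
  Arrow: 0.138 × 0.06 × 0.23 = 0.0019044
  FleetOne: 0.041 × 0.112 × 0.258 = 0.001184736
  QuickShip: 0.106 × 0.06 × 0.216 = 0.00137376
Sum = 0.00550768.
P(QuickShip | evidence) = 0.00137376 / 0.00550768 ≈ 0.249.

0.249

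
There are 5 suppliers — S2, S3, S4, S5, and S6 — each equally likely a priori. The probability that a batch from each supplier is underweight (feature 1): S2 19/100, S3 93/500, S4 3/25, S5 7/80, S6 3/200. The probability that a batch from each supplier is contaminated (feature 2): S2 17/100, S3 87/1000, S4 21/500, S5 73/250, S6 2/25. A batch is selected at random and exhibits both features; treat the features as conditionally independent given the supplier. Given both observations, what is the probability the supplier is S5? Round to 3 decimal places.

0.318

With a uniform prior (1/5 each), posterior ∝ likelihood:
  S2: 0.19 × 0.17 = 0.0323
  S3: 0.186 × 0.087 = 0.016182
  S4: 0.12 × 0.042 = 0.00504
  S5: 0.0875 × 0.292 = 0.02555
  S6: 0.015 × 0.08 = 0.0012
Sum = 0.080272.
P(S5 | evidence) = 0.02555 / 0.080272 ≈ 0.318.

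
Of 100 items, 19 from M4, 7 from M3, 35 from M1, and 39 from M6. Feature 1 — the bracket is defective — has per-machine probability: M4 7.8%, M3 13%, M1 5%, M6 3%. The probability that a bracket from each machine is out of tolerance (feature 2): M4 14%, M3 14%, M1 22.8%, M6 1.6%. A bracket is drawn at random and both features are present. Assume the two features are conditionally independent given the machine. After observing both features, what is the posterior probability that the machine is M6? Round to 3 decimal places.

0.025

By Bayes' rule, posterior ∝ prior × likelihood:
  M4: 0.19 × 0.078 × 0.14 = 0.0020748
  M3: 0.07 × 0.13 × 0.14 = 0.001274
  M1: 0.35 × 0.05 × 0.228 = 0.00399
  M6: 0.39 × 0.03 × 0.016 = 0.0001872
Normalizing constant = 0.007526.
P(M6 | evidence) = 0.0001872 / 0.007526 ≈ 0.025.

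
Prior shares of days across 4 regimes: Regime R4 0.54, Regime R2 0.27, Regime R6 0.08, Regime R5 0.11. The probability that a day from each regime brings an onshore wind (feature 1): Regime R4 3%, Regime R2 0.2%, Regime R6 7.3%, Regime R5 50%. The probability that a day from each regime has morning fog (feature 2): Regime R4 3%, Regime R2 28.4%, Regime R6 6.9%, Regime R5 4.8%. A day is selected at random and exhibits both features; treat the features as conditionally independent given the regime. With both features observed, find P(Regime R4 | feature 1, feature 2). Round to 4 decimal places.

By Bayes' rule, posterior ∝ prior × likelihood:
  Regime R4: 0.54 × 0.03 × 0.03 = 0.000486
  Regime R2: 0.27 × 0.002 × 0.284 = 0.00015336
  Regime R6: 0.08 × 0.073 × 0.069 = 0.00040296
  Regime R5: 0.11 × 0.5 × 0.048 = 0.00264
Normalizing constant = 0.00368232.
P(Regime R4 | evidence) = 0.000486 / 0.00368232 ≈ 0.1320.

0.1320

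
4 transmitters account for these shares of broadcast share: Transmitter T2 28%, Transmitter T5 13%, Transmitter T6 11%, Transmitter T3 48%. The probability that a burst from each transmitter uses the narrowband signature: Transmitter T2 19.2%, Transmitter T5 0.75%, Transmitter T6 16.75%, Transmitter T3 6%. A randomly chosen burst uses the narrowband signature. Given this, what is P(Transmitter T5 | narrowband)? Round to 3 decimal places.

Prior × likelihood for each hypothesis:
  Transmitter T2: 0.28 × 0.192 = 0.05376
  Transmitter T5: 0.13 × 0.0075 = 0.000975
  Transmitter T6: 0.11 × 0.1675 = 0.018425
  Transmitter T3: 0.48 × 0.06 = 0.0288
Total = 0.10196.
P(Transmitter T5 | evidence) = 0.000975 / 0.10196 ≈ 0.010.

0.010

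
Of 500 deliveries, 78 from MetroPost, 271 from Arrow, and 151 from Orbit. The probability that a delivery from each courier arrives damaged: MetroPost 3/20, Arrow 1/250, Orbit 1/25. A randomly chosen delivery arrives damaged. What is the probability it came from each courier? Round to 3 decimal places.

MetroPost 0.622, Arrow 0.058, Orbit 0.321

By Bayes' rule, posterior ∝ prior × likelihood:
  MetroPost: 0.156 × 0.15 = 0.0234
  Arrow: 0.542 × 0.004 = 0.002168
  Orbit: 0.302 × 0.04 = 0.01208
Normalizing constant = 0.037648.
P(MetroPost | damaged) = 0.0234/0.037648 ≈ 0.622
P(Arrow | damaged) = 0.002168/0.037648 ≈ 0.058
P(Orbit | damaged) = 0.01208/0.037648 ≈ 0.321
(Check: 0.622+0.058+0.321 = 1.001.)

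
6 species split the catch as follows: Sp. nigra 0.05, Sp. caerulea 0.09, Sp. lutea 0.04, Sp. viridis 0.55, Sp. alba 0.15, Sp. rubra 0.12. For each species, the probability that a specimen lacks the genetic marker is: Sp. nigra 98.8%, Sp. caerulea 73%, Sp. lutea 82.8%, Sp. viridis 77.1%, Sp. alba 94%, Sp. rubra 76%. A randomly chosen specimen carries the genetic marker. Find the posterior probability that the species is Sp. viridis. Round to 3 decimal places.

Taking complements, P(marker | each) = Sp. nigra 0.012, Sp. caerulea 0.27, Sp. lutea 0.172, Sp. viridis 0.229, Sp. alba 0.06, Sp. rubra 0.24.
Prior × likelihood for each hypothesis:
  Sp. nigra: 0.05 × 0.012 = 0.0006
  Sp. caerulea: 0.09 × 0.27 = 0.0243
  Sp. lutea: 0.04 × 0.172 = 0.00688
  Sp. viridis: 0.55 × 0.229 = 0.12595
  Sp. alba: 0.15 × 0.06 = 0.009
  Sp. rubra: 0.12 × 0.24 = 0.0288
Sum = 0.19553.
P(Sp. viridis | evidence) = 0.12595 / 0.19553 ≈ 0.644.

0.644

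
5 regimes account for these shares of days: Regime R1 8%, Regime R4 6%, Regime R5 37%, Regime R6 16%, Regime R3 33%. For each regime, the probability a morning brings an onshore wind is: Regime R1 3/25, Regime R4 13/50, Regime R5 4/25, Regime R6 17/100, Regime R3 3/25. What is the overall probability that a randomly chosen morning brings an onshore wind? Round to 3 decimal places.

0.151

By Bayes' rule, posterior ∝ prior × likelihood:
  Regime R1: 0.08 × 0.12 = 0.0096
  Regime R4: 0.06 × 0.26 = 0.0156
  Regime R5: 0.37 × 0.16 = 0.0592
  Regime R6: 0.16 × 0.17 = 0.0272
  Regime R3: 0.33 × 0.12 = 0.0396
P(onshore) = 0.0096 + 0.0156 + 0.0592 + 0.0272 + 0.0396 = 0.1512 → 0.151.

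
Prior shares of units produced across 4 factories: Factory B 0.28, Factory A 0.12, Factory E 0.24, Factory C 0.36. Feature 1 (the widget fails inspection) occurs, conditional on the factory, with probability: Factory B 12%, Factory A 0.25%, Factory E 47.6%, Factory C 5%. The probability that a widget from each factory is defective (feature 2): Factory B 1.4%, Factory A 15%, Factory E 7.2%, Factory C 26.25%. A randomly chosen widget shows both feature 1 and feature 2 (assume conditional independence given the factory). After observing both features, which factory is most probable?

Unnormalized posteriors (prior × likelihood):
  Factory B: 0.28 × 0.12 × 0.014 = 0.0004704
  Factory A: 0.12 × 0.0025 × 0.15 = 0.000045
  Factory E: 0.24 × 0.476 × 0.072 = 0.00822528
  Factory C: 0.36 × 0.05 × 0.2625 = 0.004725
Sum = 0.01346568.
Largest term belongs to Factory E, so Factory E is most probable.

Factory E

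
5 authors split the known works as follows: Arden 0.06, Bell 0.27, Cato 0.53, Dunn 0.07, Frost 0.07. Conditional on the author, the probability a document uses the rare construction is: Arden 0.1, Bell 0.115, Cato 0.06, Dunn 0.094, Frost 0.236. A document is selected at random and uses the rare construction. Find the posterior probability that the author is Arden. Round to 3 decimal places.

Prior × likelihood for each hypothesis:
  Arden: 0.06 × 0.1 = 0.006
  Bell: 0.27 × 0.115 = 0.03105
  Cato: 0.53 × 0.06 = 0.0318
  Dunn: 0.07 × 0.094 = 0.00658
  Frost: 0.07 × 0.236 = 0.01652
Normalizing constant = 0.09195.
P(Arden | evidence) = 0.006 / 0.09195 ≈ 0.065.

0.065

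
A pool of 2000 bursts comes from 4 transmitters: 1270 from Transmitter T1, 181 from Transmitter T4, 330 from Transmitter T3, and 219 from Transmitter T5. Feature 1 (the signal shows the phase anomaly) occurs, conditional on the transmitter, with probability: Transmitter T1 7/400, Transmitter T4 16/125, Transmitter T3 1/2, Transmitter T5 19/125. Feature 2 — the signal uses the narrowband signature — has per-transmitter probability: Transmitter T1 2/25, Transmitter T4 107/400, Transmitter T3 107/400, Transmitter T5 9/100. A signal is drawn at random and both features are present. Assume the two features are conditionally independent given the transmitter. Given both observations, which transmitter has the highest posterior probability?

Unnormalized posteriors (prior × likelihood):
  Transmitter T1: 0.635 × 0.0175 × 0.08 = 0.000889
  Transmitter T4: 0.0905 × 0.128 × 0.2675 = 0.00309872
  Transmitter T3: 0.165 × 0.5 × 0.2675 = 0.02206875
  Transmitter T5: 0.1095 × 0.152 × 0.09 = 0.00149796
Normalizing constant = 0.02755443.
Largest term belongs to Transmitter T3, so Transmitter T3 is most probable.

Transmitter T3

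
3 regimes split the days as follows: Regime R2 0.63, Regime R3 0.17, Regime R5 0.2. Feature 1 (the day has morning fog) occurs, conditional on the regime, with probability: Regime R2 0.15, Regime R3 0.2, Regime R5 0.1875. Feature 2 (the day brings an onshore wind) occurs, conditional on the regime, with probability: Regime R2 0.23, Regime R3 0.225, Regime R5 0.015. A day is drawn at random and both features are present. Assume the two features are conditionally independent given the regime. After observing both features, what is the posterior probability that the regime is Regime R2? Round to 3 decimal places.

0.726

By Bayes' rule, posterior ∝ prior × likelihood:
  Regime R2: 0.63 × 0.15 × 0.23 = 0.021735
  Regime R3: 0.17 × 0.2 × 0.225 = 0.00765
  Regime R5: 0.2 × 0.1875 × 0.015 = 0.0005625
Total = 0.0299475.
P(Regime R2 | evidence) = 0.021735 / 0.0299475 ≈ 0.726.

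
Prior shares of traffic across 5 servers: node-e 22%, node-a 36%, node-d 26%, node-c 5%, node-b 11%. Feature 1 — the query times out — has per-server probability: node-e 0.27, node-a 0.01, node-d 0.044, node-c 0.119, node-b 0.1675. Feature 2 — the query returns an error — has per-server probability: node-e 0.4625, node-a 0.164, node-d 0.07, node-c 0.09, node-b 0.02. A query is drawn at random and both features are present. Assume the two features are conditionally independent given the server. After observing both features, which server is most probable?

node-e

Unnormalized posteriors (prior × likelihood):
  node-e: 0.22 × 0.27 × 0.4625 = 0.0274725
  node-a: 0.36 × 0.01 × 0.164 = 0.0005904
  node-d: 0.26 × 0.044 × 0.07 = 0.0008008
  node-c: 0.05 × 0.119 × 0.09 = 0.0005355
  node-b: 0.11 × 0.1675 × 0.02 = 0.0003685
Total = 0.0297677.
Largest term belongs to node-e, so node-e is most probable.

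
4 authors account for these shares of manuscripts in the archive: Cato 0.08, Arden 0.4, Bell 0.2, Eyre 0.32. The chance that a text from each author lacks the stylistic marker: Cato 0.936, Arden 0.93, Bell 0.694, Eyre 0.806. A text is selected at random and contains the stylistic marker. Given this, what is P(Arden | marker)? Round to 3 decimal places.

0.179

Taking complements, P(marker | each) = Cato 0.064, Arden 0.07, Bell 0.306, Eyre 0.194.
By Bayes' rule, posterior ∝ prior × likelihood:
  Cato: 0.08 × 0.064 = 0.00512
  Arden: 0.4 × 0.07 = 0.028
  Bell: 0.2 × 0.306 = 0.0612
  Eyre: 0.32 × 0.194 = 0.06208
Normalizing constant = 0.1564.
P(Arden | evidence) = 0.028 / 0.1564 ≈ 0.179.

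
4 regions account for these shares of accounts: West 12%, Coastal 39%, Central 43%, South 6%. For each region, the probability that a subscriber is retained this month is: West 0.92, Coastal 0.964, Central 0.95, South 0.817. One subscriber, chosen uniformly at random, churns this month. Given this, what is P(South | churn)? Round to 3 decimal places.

Taking complements, P(churn | each) = West 0.08, Coastal 0.036, Central 0.05, South 0.183.
Unnormalized posteriors (prior × likelihood):
  West: 0.12 × 0.08 = 0.0096
  Coastal: 0.39 × 0.036 = 0.01404
  Central: 0.43 × 0.05 = 0.0215
  South: 0.06 × 0.183 = 0.01098
Total = 0.05612.
P(South | evidence) = 0.01098 / 0.05612 ≈ 0.196.

0.196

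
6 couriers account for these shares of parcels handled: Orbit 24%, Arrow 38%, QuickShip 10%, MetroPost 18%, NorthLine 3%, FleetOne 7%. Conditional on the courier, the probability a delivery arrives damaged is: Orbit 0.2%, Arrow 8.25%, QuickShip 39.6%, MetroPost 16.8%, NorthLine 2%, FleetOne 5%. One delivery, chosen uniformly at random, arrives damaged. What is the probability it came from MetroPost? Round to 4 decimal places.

Prior × likelihood for each hypothesis:
  Orbit: 0.24 × 0.002 = 0.00048
  Arrow: 0.38 × 0.0825 = 0.03135
  QuickShip: 0.1 × 0.396 = 0.0396
  MetroPost: 0.18 × 0.168 = 0.03024
  NorthLine: 0.03 × 0.02 = 0.0006
  FleetOne: 0.07 × 0.05 = 0.0035
Sum = 0.10577.
P(MetroPost | evidence) = 0.03024 / 0.10577 ≈ 0.2859.

0.2859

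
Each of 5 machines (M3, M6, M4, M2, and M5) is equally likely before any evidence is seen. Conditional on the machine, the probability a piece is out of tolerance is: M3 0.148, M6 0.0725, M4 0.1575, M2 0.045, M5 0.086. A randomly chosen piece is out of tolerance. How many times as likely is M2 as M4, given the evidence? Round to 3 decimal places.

0.286

Since the prior is uniform, the posterior is proportional to the likelihood:
  M3: 0.148
  M6: 0.0725
  M4: 0.1575
  M2: 0.045
  M5: 0.086
Total = 0.509.
The ratio is 0.045 / 0.1575 (the normalizer cancels) = 0.286.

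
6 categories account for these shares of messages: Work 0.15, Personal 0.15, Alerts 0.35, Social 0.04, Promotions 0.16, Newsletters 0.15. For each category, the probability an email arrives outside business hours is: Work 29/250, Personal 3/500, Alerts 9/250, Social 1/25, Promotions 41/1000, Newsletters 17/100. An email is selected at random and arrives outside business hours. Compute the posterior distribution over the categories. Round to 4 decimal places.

Work 0.2695, Personal 0.0139, Alerts 0.1952, Social 0.0248, Promotions 0.1016, Newsletters 0.3950

Compute prior × likelihood for every hypothesis:
  Work: 0.15 × 0.116 = 0.0174
  Personal: 0.15 × 0.006 = 0.0009
  Alerts: 0.35 × 0.036 = 0.0126
  Social: 0.04 × 0.04 = 0.0016
  Promotions: 0.16 × 0.041 = 0.00656
  Newsletters: 0.15 × 0.17 = 0.0255
Normalizing constant = 0.06456.
P(Work | off-hours) = 0.0174/0.06456 ≈ 0.2695
P(Personal | off-hours) = 0.0009/0.06456 ≈ 0.0139
P(Alerts | off-hours) = 0.0126/0.06456 ≈ 0.1952
P(Social | off-hours) = 0.0016/0.06456 ≈ 0.0248
P(Promotions | off-hours) = 0.00656/0.06456 ≈ 0.1016
P(Newsletters | off-hours) = 0.0255/0.06456 ≈ 0.3950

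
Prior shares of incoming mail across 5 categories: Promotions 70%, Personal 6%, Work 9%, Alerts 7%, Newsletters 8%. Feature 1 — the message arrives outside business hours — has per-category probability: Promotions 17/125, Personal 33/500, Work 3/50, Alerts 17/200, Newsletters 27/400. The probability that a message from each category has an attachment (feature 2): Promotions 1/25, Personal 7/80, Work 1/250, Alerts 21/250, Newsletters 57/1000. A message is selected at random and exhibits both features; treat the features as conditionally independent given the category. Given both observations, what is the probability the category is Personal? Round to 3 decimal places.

Prior × likelihood for each hypothesis:
  Promotions: 0.7 × 0.136 × 0.04 = 0.003808
  Personal: 0.06 × 0.066 × 0.0875 = 0.0003465
  Work: 0.09 × 0.06 × 0.004 = 0.0000216
  Alerts: 0.07 × 0.085 × 0.084 = 0.0004998
  Newsletters: 0.08 × 0.0675 × 0.057 = 0.0003078
Sum = 0.0049837.
P(Personal | evidence) = 0.0003465 / 0.0049837 ≈ 0.070.

0.070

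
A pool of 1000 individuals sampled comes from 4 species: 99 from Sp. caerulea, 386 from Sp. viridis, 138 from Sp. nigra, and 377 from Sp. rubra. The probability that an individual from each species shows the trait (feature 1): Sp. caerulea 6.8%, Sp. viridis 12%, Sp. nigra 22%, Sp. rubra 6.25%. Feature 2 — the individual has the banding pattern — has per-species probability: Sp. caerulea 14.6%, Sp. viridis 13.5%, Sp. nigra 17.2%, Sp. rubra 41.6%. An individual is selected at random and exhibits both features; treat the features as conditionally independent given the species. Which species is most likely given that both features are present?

Unnormalized posteriors (prior × likelihood):
  Sp. caerulea: 0.099 × 0.068 × 0.146 = 0.000982872
  Sp. viridis: 0.386 × 0.12 × 0.135 = 0.0062532
  Sp. nigra: 0.138 × 0.22 × 0.172 = 0.00522192
  Sp. rubra: 0.377 × 0.0625 × 0.416 = 0.009802
Sum = 0.022259992.
Largest term belongs to Sp. rubra, so Sp. rubra is most probable.

Sp. rubra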